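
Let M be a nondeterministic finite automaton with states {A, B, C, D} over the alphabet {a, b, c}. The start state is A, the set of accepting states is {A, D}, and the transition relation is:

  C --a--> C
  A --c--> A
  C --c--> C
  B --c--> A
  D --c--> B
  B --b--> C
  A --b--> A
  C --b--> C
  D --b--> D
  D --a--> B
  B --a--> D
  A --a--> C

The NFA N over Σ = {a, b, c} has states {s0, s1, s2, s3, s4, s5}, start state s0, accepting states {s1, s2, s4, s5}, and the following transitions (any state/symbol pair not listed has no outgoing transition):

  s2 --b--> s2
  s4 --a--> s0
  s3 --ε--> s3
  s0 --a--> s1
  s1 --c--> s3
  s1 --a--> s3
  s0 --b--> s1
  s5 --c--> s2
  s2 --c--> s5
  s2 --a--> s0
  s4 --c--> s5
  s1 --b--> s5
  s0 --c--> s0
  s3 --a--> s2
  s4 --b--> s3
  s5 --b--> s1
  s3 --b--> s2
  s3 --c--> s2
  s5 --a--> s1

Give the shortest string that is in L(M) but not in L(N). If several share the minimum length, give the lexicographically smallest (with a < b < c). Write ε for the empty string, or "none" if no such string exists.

The empty string ε is accepted by M but not by N.
Since ε is the unique shortest string, it is the required witness.

ε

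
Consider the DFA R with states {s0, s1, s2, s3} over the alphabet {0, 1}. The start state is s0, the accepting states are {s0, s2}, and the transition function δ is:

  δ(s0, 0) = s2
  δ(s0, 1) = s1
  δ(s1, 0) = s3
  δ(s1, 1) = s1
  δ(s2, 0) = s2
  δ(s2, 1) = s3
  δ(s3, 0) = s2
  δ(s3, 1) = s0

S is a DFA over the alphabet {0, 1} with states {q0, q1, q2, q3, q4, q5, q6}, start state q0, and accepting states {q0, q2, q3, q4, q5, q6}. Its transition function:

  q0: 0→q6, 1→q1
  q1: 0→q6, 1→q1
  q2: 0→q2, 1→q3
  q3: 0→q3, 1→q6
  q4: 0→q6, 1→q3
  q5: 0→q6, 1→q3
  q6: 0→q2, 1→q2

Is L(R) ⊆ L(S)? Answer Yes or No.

Exploring the product automaton R × S from the start pair (s0, q0), following both machines on each input symbol, reaches 14 state pairs: (s0, q0), (s2, q6), (s1, q1), (s2, q2), (s3, q2), (s3, q6), (s3, q3), (s0, q3), (s0, q2), (s2, q3), (s0, q6), (s1, q6), (s1, q3), (s1, q2).
R accepts in {s0, s2} and S accepts in {q0, q2, q3, q4, q5, q6}. The reachable pairs whose R-component is accepting are (s0, q0), (s2, q6), (s2, q2), (s0, q3), (s0, q2), (s2, q3), (s0, q6); in each of them the S-component is accepting too, so the product for L(R) \ L(S) (R-component accepting, S-component rejecting) has no reachable accepting pair and the difference is empty.
Hence every string in L(R) is also in L(S).

Yes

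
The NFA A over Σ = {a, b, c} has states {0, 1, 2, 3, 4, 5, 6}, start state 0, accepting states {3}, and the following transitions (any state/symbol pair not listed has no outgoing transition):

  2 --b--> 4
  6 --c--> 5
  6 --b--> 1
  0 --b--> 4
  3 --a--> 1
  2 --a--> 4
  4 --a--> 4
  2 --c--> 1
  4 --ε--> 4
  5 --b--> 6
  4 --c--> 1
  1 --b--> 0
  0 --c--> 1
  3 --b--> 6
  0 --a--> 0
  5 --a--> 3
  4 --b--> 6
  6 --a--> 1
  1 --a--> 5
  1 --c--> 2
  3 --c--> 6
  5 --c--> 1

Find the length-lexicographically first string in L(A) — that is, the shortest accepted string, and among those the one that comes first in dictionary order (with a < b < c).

A breadth-first search from 0 reaches an accepting state first via the path 0 → 1 → 5 → 3 on input caa.
No string of length < 3 is accepted (BFS exhausts all shorter strings without reaching an accepting state), and caa is the lexicographically least accepting string of length 3.

caa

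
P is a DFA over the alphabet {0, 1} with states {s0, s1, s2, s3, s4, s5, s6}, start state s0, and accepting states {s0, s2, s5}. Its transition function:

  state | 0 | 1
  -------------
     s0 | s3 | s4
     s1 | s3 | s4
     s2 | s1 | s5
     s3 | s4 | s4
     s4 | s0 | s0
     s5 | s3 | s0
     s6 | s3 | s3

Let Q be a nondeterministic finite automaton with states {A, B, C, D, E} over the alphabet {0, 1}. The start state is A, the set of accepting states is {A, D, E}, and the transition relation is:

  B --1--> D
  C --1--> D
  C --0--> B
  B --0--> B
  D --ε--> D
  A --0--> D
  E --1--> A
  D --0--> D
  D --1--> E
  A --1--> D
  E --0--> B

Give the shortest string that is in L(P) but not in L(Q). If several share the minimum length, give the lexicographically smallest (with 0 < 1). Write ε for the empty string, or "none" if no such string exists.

The string 010 is accepted by P but not by Q.
No shorter string lies in the difference, and 010 is the lexicographically first length-3 string in L(P) \ L(Q).

010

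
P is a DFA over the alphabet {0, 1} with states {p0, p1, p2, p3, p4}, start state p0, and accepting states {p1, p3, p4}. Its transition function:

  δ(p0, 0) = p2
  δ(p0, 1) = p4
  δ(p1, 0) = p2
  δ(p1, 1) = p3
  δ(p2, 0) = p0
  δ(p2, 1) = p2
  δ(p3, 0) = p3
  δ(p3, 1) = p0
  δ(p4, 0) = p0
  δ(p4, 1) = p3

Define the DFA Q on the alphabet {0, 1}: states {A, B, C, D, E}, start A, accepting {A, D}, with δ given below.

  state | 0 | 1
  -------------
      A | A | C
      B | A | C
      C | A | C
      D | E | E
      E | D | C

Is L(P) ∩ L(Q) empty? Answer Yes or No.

No

The string 110 is accepted by both P and Q.
Hence L(P) ∩ L(Q) ≠ ∅.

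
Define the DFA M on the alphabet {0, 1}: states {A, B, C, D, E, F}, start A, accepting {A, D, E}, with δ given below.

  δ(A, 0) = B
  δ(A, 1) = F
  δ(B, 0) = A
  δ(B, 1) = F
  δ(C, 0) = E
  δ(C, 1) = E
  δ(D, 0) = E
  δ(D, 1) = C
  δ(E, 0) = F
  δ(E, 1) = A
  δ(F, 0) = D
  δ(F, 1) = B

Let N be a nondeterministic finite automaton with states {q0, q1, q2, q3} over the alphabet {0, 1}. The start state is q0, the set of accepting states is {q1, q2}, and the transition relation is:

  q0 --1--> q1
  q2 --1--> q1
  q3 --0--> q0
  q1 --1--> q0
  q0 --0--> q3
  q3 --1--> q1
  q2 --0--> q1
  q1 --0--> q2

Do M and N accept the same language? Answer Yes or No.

No

The empty string ε is accepted by M but rejected by N.
So L(M) ≠ L(N).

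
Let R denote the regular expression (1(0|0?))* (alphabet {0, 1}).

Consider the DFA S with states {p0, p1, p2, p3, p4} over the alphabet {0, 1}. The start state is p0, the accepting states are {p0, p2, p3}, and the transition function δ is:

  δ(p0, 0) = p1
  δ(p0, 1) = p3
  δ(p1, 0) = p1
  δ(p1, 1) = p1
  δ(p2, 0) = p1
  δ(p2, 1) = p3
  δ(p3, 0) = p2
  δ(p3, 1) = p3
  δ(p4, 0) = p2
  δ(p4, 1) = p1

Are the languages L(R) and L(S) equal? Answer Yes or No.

Yes

Converting the expression R to a DFA (subset construction, then merging equivalent states) gives the minimal DFA with states {r0, r1, r2}, start state r0, accepting states {r0, r2} and transitions r0: 0→r1, 1→r2; r1: 0→r1, 1→r1; r2: 0→r0, 1→r2.
Exploring the product automaton R × S from the start pair (r0, p0), following both machines on each input symbol, reaches 4 state pairs: (r0, p0), (r1, p1), (r2, p3), (r0, p2).
R accepts in {r0, r2} and S accepts in {p0, p2, p3}. In every reachable pair the two components are either both accepting — (r0, p0), (r2, p3), (r0, p2) — or both non-accepting, so no string is accepted by exactly one of the machines: L(R) \ L(S) and L(S) \ L(R) are both empty.
Hence every string is accepted by R iff it is accepted by S, and the two languages coincide.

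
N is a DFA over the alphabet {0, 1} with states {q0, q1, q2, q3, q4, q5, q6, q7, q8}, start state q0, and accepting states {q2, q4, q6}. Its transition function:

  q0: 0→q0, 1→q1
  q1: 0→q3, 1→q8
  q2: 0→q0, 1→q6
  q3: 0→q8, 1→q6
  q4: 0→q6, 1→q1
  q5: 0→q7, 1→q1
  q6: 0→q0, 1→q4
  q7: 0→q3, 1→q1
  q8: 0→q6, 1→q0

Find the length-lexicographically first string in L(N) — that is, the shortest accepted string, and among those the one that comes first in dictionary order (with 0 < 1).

101

A breadth-first search from q0 reaches an accepting state first via the path q0 → q1 → q3 → q6 on input 101.
No string of length < 3 is accepted (BFS exhausts all shorter strings without reaching an accepting state), and 101 is the lexicographically least accepting string of length 3.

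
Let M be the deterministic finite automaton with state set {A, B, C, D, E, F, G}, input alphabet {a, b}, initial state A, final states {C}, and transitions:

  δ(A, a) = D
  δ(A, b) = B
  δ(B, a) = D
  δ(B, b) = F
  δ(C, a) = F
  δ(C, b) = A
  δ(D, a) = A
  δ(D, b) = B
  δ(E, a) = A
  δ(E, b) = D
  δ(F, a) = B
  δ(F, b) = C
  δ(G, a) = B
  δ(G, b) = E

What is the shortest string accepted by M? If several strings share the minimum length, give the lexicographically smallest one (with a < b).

bbb

A breadth-first search from A reaches an accepting state first via the path A → B → F → C on input bbb.
No string of length < 3 is accepted (BFS exhausts all shorter strings without reaching an accepting state), and bbb is the lexicographically least accepting string of length 3.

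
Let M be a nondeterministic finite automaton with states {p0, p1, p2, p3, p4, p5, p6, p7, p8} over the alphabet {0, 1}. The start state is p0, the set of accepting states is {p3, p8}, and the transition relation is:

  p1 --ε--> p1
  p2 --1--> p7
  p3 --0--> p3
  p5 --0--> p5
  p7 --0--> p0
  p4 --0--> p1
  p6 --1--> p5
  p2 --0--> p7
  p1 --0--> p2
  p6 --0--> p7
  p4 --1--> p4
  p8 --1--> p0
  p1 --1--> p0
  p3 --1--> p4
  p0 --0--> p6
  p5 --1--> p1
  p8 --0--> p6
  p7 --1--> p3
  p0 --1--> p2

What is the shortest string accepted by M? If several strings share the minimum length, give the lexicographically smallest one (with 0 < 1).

A breadth-first search from p0 reaches an accepting state first via the path p0 → p6 → p7 → p3 on input 001.
No string of length < 3 is accepted (BFS exhausts all shorter strings without reaching an accepting state), and 001 is the lexicographically least accepting string of length 3.

001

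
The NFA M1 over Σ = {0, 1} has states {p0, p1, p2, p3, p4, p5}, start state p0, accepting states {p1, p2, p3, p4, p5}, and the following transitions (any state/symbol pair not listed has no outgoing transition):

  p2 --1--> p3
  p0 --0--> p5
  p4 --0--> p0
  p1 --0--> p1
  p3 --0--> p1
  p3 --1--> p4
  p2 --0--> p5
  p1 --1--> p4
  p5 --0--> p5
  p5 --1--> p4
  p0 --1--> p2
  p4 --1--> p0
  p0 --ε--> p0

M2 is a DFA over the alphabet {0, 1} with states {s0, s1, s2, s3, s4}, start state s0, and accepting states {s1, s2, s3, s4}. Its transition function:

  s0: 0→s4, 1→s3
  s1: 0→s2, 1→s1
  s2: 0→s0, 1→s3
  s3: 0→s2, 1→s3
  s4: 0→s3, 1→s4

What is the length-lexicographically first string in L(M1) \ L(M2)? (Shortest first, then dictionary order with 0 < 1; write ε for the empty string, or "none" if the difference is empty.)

100

The string 100 is accepted by M1 but not by M2.
No shorter string lies in the difference, and 100 is the lexicographically first length-3 string in L(M1) \ L(M2).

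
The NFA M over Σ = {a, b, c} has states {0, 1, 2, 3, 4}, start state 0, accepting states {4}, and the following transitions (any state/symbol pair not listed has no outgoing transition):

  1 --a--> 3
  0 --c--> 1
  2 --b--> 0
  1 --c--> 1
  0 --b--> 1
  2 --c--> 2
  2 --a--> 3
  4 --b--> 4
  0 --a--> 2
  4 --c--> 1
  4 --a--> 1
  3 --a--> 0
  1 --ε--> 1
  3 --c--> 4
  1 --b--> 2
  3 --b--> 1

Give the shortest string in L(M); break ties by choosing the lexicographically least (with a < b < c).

A breadth-first search from 0 reaches an accepting state first via the path 0 → 2 → 3 → 4 on input aac.
No string of length < 3 is accepted (BFS exhausts all shorter strings without reaching an accepting state), and aac is the lexicographically least accepting string of length 3.

aac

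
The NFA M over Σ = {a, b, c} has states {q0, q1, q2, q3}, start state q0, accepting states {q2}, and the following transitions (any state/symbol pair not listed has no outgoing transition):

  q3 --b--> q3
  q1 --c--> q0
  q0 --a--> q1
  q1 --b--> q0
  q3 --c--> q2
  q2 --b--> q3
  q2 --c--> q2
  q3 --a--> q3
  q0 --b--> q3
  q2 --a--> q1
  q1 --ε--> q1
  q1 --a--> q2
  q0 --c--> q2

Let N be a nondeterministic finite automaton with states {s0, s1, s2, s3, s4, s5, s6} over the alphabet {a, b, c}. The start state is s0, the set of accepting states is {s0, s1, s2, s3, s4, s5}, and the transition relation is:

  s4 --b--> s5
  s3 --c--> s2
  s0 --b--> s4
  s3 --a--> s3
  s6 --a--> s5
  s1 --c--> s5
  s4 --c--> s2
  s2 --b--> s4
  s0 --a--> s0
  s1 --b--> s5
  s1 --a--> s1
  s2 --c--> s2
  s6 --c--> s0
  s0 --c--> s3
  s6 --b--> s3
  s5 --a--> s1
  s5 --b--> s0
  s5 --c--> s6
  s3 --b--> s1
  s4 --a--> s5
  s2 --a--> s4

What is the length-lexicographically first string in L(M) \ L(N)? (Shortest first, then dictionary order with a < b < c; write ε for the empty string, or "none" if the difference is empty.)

The string bac is accepted by M but not by N.
No shorter string lies in the difference, and bac is the lexicographically first length-3 string in L(M) \ L(N).

bac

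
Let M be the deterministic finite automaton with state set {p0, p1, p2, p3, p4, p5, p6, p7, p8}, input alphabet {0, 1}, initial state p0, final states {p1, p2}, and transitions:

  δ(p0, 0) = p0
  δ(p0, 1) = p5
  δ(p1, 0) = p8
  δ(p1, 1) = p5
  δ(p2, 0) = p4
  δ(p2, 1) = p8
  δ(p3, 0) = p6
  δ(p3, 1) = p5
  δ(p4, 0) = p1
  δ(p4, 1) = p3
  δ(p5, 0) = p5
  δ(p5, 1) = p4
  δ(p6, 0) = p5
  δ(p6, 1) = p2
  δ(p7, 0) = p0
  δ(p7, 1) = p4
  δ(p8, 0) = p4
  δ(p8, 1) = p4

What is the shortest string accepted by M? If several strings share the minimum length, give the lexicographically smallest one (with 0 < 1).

A breadth-first search from p0 reaches an accepting state first via the path p0 → p5 → p4 → p1 on input 110.
No string of length < 3 is accepted (BFS exhausts all shorter strings without reaching an accepting state), and 110 is the lexicographically least accepting string of length 3.

110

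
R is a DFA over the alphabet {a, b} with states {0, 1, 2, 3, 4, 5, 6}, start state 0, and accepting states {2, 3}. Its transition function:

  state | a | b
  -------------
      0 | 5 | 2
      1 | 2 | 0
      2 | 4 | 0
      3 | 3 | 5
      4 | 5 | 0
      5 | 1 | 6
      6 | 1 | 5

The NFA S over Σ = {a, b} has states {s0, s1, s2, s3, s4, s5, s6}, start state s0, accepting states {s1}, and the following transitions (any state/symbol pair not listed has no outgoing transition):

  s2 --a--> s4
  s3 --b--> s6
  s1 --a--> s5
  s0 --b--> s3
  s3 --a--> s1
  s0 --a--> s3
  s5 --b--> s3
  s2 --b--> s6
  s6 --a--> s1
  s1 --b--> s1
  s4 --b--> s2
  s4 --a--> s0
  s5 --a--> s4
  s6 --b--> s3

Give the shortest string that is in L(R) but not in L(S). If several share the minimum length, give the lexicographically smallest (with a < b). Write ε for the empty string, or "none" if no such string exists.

The string b is accepted by R but not by S.
No shorter string lies in the difference, and b is the lexicographically first length-1 string in L(R) \ L(S).

b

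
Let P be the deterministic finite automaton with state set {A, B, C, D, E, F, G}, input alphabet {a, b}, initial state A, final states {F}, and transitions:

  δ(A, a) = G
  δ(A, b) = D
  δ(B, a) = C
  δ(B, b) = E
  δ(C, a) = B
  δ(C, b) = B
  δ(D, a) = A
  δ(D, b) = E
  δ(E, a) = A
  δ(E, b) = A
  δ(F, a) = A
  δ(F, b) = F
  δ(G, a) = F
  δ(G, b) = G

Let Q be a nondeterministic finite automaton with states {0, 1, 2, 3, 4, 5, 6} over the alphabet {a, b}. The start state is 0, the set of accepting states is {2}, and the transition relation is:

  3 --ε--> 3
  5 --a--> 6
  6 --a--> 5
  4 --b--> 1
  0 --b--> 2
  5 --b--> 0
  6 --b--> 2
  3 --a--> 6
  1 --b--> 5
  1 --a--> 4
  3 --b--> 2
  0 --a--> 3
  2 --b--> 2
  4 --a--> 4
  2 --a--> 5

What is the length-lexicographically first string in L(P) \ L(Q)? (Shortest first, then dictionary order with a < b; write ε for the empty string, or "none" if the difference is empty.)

The string aa is accepted by P but not by Q.
No shorter string lies in the difference, and aa is the lexicographically first length-2 string in L(P) \ L(Q).

aa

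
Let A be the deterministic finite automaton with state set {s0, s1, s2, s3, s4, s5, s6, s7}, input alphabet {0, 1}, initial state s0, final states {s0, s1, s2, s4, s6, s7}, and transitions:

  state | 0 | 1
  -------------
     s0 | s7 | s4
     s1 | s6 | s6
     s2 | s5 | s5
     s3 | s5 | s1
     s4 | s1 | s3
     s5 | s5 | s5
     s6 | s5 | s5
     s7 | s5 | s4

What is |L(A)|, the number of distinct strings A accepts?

The useful subgraph on states {s0, s1, s3, s4, s6, s7} is acyclic, so L(A) is finite; the longest accepting path visits 6 useful states, giving maximum string length 5.
Counting accepting paths from s0 by length: 1 of length 0, 2 of length 1, 2 of length 2, 4 of length 3, 5 of length 4, 2 of length 5. Total 16.

16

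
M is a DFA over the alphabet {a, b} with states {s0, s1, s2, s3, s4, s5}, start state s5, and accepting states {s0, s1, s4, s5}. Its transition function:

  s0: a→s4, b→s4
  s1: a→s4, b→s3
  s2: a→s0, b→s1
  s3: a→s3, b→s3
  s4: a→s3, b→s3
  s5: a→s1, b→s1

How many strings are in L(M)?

5

The useful subgraph on states {s1, s4, s5} is acyclic, so L(M) is finite; the longest accepting path visits 3 useful states, giving maximum string length 2.
Counting accepting paths from s5 by length: 1 of length 0, 2 of length 1, 2 of length 2. Total 5.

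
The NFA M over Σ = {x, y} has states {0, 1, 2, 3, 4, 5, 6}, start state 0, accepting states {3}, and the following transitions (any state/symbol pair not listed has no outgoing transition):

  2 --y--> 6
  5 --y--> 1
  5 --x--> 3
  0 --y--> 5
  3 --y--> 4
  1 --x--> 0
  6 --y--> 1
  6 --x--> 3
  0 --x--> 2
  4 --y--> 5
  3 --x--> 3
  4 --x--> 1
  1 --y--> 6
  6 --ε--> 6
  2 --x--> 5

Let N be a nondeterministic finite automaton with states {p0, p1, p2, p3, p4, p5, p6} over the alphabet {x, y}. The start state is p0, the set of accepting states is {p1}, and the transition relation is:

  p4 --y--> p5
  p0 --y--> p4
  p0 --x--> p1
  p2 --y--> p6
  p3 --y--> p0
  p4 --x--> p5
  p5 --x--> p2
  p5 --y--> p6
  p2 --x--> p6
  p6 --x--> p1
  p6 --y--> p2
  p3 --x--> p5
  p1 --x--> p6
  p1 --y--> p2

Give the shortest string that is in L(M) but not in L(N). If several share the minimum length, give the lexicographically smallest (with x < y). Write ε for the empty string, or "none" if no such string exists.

yx

The string yx is accepted by M but not by N.
No shorter string lies in the difference, and yx is the lexicographically first length-2 string in L(M) \ L(N).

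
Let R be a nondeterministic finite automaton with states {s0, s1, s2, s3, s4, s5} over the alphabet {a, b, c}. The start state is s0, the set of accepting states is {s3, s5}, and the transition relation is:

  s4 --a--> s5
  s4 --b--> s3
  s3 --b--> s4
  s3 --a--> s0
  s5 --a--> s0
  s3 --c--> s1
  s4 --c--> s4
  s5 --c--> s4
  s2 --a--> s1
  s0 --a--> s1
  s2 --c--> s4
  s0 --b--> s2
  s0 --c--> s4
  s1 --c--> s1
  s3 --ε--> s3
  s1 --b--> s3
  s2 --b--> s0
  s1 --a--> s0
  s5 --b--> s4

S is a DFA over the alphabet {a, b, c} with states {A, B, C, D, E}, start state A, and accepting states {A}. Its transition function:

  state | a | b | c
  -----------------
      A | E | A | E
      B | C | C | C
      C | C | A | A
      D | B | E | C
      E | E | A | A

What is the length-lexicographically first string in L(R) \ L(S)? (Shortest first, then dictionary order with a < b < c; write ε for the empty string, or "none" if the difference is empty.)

The string ca is accepted by R but not by S.
No shorter string lies in the difference, and ca is the lexicographically first length-2 string in L(R) \ L(S).

ca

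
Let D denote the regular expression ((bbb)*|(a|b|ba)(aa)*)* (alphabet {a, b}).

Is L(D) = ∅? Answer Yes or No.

The empty string ε matches the expression, so it belongs to L(D).
Since L(D) contains at least one string, it is not empty.

No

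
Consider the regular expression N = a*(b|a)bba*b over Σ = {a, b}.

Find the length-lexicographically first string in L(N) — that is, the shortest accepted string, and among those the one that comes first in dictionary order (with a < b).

abbb

By inspection of the expression, no string of length less than 4 matches, and abbb is the lexicographically first match of length 4.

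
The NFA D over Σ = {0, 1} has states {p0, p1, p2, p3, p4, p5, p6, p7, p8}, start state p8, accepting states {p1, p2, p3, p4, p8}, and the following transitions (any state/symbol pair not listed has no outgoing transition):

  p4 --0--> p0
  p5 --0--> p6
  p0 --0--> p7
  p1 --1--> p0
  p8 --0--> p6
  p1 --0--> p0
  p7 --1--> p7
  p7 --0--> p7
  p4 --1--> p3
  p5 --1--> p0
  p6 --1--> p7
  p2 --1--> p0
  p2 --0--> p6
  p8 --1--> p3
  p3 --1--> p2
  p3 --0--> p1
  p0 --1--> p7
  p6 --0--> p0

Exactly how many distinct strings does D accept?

4

The useful subgraph on states {p1, p2, p3, p8} is acyclic, so L(D) is finite; the longest accepting path visits 3 useful states, giving maximum string length 2.
Counting accepting paths from p8 by length: 1 of length 0, 1 of length 1, 2 of length 2. Total 4.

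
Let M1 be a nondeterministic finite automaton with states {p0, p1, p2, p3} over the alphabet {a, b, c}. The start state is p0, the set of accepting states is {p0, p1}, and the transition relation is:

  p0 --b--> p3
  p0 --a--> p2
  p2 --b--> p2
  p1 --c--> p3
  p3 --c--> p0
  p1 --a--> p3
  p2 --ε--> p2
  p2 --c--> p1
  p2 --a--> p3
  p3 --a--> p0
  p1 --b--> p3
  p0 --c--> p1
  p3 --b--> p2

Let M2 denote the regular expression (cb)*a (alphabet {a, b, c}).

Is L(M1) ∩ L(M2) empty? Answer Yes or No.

No

The string cba is accepted by both M1 and M2.
Hence L(M1) ∩ L(M2) ≠ ∅.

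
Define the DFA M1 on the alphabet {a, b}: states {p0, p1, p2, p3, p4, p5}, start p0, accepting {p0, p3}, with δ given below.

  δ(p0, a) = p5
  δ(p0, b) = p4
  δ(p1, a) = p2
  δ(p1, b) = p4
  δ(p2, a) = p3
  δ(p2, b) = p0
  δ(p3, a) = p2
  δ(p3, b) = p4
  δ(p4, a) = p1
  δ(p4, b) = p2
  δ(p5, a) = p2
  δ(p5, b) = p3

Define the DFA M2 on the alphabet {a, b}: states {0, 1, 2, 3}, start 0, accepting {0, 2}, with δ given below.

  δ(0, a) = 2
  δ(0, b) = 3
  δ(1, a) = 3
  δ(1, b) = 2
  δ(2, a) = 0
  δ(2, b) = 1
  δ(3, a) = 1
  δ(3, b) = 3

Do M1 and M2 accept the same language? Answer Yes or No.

No

The string ab is accepted by M1 but rejected by M2.
So L(M1) ≠ L(M2).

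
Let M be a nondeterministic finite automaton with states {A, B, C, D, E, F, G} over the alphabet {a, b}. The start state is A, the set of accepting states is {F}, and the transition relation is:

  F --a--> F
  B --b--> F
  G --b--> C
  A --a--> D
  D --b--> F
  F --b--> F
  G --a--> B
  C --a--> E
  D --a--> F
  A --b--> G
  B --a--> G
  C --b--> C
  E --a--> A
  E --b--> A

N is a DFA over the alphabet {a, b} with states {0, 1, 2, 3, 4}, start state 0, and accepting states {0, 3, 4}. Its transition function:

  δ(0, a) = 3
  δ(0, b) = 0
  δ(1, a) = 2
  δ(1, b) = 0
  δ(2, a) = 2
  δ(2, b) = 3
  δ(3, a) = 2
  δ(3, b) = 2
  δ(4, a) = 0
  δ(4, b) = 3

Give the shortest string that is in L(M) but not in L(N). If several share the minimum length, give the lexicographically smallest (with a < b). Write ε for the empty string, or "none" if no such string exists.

aa

The string aa is accepted by M but not by N.
No shorter string lies in the difference, and aa is the lexicographically first length-2 string in L(M) \ L(N).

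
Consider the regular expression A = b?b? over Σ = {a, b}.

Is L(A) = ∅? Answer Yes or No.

The empty string ε matches the expression, so it belongs to L(A).
Since L(A) contains at least one string, it is not empty.

No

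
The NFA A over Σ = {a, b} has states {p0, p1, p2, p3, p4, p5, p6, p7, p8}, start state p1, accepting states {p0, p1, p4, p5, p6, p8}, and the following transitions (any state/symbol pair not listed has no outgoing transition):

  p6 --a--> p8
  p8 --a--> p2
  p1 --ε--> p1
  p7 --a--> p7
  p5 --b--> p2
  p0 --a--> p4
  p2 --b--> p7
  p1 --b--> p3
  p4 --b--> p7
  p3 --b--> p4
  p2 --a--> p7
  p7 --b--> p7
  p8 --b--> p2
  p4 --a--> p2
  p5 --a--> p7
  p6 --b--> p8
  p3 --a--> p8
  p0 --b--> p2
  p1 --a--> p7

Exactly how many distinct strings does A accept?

The useful subgraph on states {p1, p3, p4, p8} is acyclic, so L(A) is finite; the longest accepting path visits 3 useful states, giving maximum string length 2.
Counting accepting paths from p1 by length: 1 of length 0, 2 of length 2. Total 3.

3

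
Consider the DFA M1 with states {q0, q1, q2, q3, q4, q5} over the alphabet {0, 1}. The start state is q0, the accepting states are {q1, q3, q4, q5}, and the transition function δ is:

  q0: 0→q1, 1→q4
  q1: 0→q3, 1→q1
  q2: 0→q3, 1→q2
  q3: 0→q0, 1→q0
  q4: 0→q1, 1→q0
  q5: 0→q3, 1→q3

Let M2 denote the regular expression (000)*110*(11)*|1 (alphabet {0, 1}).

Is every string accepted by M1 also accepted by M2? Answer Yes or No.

The string 0 is in L(M1) but not in L(M2).
So L(M1) ⊄ L(M2).

No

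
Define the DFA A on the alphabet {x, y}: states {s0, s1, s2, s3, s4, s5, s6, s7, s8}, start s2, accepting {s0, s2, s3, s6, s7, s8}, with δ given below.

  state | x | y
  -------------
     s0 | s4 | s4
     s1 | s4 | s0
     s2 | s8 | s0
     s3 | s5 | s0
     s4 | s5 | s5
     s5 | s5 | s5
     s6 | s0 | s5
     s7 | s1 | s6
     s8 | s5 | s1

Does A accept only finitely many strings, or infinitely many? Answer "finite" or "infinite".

finite

The useful states (reachable from s2 and able to reach an accepting state) are {s0, s1, s2, s8}.
Restricted to these states the transition graph has no cycle, so every accepting path has bounded length and L is finite.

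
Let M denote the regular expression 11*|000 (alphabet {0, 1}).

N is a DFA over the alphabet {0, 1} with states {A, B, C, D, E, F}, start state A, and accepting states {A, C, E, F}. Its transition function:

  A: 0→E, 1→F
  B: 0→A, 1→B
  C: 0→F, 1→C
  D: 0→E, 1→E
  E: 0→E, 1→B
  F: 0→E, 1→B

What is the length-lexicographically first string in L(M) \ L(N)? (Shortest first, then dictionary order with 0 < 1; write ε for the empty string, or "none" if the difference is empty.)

11

The string 11 is accepted by M but not by N.
No shorter string lies in the difference, and 11 is the lexicographically first length-2 string in L(M) \ L(N).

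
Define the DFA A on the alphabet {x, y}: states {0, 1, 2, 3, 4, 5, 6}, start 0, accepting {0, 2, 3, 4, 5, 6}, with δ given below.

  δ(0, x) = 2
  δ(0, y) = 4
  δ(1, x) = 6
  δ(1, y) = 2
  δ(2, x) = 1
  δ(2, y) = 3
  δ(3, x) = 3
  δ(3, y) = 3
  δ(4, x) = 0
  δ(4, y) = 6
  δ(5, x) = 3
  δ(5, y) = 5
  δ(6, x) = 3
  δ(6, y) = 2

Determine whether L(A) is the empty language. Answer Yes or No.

The empty string ε is accepted: the run 0 ends in the accepting state 0.
Since at least one string is accepted, L(A) is not empty.

No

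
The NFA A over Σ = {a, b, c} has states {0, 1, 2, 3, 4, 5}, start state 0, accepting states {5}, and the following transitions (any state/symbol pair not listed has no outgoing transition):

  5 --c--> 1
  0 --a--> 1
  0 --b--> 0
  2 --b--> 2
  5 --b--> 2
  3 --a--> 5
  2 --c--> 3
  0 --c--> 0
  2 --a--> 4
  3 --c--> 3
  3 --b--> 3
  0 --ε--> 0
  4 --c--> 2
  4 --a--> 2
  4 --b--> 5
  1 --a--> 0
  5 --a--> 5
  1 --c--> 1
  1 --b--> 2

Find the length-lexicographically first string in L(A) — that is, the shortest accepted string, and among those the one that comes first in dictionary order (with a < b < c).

abab

A breadth-first search from 0 reaches an accepting state first via the path 0 → 1 → 2 → 4 → 5 on input abab.
No string of length < 4 is accepted (BFS exhausts all shorter strings without reaching an accepting state), and abab is the lexicographically least accepting string of length 4.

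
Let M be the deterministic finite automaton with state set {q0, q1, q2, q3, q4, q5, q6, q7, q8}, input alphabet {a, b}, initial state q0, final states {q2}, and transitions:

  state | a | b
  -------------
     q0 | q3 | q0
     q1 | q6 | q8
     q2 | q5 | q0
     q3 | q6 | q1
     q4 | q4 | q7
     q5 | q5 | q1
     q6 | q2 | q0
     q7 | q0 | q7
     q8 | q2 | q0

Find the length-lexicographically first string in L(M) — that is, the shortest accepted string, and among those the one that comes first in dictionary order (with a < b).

A breadth-first search from q0 reaches an accepting state first via the path q0 → q3 → q6 → q2 on input aaa.
No string of length < 3 is accepted (BFS exhausts all shorter strings without reaching an accepting state), and aaa is the lexicographically least accepting string of length 3.

aaa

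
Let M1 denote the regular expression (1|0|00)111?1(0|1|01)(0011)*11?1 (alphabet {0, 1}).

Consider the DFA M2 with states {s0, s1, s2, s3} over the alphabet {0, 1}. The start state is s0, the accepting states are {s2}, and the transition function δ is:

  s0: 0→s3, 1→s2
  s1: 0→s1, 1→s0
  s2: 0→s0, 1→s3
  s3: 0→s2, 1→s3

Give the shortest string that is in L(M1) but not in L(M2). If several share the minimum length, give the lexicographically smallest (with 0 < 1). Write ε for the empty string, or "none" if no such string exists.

The string 0111011 is accepted by M1 but not by M2.
No shorter string lies in the difference, and 0111011 is the lexicographically first length-7 string in L(M1) \ L(M2).

0111011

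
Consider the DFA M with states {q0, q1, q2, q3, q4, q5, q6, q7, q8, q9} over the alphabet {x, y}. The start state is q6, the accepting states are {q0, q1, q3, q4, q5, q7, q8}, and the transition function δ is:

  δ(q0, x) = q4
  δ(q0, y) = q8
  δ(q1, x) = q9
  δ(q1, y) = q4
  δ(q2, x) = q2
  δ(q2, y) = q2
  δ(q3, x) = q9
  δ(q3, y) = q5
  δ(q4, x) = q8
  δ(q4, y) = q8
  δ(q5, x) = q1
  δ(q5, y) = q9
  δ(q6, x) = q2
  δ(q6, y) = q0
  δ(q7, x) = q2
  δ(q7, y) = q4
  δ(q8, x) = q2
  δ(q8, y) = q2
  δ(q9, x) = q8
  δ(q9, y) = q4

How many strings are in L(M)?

5

The useful subgraph on states {q0, q4, q6, q8} is acyclic, so L(M) is finite; the longest accepting path visits 4 useful states, giving maximum string length 3.
Counting accepting paths from q6 by length: 1 of length 1, 2 of length 2, 2 of length 3. Total 5.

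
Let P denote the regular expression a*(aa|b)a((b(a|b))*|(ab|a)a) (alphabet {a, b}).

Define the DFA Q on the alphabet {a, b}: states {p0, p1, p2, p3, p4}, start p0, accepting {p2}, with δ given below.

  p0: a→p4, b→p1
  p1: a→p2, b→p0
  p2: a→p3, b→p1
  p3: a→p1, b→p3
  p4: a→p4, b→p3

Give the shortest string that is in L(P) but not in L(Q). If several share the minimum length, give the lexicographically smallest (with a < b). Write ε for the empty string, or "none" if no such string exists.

The string aaa is accepted by P but not by Q.
No shorter string lies in the difference, and aaa is the lexicographically first length-3 string in L(P) \ L(Q).

aaa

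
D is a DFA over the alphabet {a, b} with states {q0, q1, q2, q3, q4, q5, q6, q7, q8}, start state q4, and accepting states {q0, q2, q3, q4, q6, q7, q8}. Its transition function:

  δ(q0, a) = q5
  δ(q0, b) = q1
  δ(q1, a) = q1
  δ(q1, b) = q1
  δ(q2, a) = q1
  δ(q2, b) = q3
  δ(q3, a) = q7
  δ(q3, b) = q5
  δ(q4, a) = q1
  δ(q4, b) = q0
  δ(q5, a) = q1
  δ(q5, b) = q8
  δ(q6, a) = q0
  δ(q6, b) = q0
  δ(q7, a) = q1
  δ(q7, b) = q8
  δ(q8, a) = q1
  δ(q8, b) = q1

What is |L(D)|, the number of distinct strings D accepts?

The useful subgraph on states {q0, q4, q5, q8} is acyclic, so L(D) is finite; the longest accepting path visits 4 useful states, giving maximum string length 3.
Counting accepting paths from q4 by length: 1 of length 0, 1 of length 1, 1 of length 3. Total 3.

3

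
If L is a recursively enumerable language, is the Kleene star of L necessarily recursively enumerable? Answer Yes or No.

Yes

Dovetail over all factorisations of the input into blocks and all step bounds, running the recogniser for L on every block of a factorisation; accept if some factorisation has all of its blocks accepted.
So the recursively enumerable languages are closed under Kleene star.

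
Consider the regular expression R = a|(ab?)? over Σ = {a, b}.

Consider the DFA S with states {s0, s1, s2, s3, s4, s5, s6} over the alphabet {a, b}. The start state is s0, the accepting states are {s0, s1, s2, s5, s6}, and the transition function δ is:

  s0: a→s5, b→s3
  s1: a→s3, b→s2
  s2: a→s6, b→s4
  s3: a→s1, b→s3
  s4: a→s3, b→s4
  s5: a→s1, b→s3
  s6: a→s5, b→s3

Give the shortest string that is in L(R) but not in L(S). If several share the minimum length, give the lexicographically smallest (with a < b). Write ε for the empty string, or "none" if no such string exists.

The string ab is accepted by R but not by S.
No shorter string lies in the difference, and ab is the lexicographically first length-2 string in L(R) \ L(S).

ab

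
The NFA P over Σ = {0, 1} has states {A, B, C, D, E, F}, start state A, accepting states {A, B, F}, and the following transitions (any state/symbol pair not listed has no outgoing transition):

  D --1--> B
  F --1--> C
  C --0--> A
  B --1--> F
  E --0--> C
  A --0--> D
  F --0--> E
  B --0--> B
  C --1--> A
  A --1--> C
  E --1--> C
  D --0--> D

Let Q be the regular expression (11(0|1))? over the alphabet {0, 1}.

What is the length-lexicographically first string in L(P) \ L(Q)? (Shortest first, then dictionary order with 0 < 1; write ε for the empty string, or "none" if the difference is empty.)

The string 01 is accepted by P but not by Q.
No shorter string lies in the difference, and 01 is the lexicographically first length-2 string in L(P) \ L(Q).

01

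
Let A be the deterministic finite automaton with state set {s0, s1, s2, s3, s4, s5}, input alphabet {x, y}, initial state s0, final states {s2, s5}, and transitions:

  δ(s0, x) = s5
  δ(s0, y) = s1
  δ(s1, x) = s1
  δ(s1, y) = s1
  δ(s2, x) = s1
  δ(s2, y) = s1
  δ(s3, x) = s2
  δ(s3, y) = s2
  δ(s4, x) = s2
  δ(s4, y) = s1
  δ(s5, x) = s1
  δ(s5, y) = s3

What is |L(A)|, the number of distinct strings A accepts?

The useful subgraph on states {s0, s2, s3, s5} is acyclic, so L(A) is finite; the longest accepting path visits 4 useful states, giving maximum string length 3.
Counting accepting paths from s0 by length: 1 of length 1, 2 of length 3. Total 3.

3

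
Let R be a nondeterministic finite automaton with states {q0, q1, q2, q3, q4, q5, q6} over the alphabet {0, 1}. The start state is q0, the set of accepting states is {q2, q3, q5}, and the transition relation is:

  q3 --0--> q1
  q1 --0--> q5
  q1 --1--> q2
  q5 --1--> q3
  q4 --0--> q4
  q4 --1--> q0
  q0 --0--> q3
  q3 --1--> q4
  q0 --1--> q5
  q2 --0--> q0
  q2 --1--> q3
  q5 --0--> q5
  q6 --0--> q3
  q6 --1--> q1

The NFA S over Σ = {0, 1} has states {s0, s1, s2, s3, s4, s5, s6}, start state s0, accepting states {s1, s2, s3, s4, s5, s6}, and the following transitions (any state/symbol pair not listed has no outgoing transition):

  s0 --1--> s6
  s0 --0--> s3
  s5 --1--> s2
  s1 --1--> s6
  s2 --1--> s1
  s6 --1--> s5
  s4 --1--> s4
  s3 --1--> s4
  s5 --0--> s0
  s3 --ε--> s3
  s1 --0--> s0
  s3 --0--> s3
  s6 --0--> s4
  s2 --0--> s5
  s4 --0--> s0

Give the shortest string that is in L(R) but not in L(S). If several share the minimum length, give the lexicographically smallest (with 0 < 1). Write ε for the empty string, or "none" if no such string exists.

100

The string 100 is accepted by R but not by S.
No shorter string lies in the difference, and 100 is the lexicographically first length-3 string in L(R) \ L(S).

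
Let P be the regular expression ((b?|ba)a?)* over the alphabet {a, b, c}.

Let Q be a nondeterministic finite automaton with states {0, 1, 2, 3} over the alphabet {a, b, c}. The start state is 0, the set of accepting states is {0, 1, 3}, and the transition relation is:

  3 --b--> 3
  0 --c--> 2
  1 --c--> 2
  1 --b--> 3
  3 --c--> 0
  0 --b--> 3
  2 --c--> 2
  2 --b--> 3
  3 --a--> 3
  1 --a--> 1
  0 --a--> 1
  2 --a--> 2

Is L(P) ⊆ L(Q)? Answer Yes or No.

Converting the expression P to a DFA (subset construction, then merging equivalent states) gives the minimal DFA with states {p0, p1}, start state p0, accepting states {p0} and transitions p0: a→p0, b→p0, c→p1; p1: a→p1, b→p1, c→p1.
Exploring the product automaton P × Q from the start pair (p0, 0), following both machines on each input symbol, reaches 7 state pairs: (p0, 0), (p0, 1), (p0, 3), (p1, 2), (p1, 0), (p1, 3), (p1, 1).
P accepts in {p0} and Q accepts in {0, 1, 3}. The reachable pairs whose P-component is accepting are (p0, 0), (p0, 1), (p0, 3); in each of them the Q-component is accepting too, so the product for L(P) \ L(Q) (P-component accepting, Q-component rejecting) has no reachable accepting pair and the difference is empty.
Hence every string in L(P) is also in L(Q).

Yes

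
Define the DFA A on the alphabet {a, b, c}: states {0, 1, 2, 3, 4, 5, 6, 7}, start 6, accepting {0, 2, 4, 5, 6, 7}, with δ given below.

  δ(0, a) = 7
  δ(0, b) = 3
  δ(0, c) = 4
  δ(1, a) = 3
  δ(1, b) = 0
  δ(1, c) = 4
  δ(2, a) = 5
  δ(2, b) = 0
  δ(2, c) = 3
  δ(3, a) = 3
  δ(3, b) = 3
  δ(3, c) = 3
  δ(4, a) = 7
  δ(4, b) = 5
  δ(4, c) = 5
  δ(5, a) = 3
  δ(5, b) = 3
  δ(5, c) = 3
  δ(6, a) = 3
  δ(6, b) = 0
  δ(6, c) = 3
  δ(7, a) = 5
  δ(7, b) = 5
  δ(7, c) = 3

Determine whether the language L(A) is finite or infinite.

The useful states (reachable from 6 and able to reach an accepting state) are {0, 4, 5, 6, 7}.
Restricted to these states the transition graph has no cycle, so every accepting path has bounded length and L is finite.

finite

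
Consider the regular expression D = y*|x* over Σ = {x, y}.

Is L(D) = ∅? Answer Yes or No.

No

The empty string ε matches the expression, so it belongs to L(D).
Since L(D) contains at least one string, it is not empty.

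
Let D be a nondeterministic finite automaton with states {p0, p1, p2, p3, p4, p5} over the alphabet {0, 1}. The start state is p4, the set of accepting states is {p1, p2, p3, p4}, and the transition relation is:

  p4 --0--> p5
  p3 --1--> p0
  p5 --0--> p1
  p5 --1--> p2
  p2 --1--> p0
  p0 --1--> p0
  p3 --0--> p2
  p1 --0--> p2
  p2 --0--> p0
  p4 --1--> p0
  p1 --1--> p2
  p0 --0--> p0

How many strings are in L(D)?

5

The useful subgraph on states {p1, p2, p4, p5} is acyclic, so L(D) is finite; the longest accepting path visits 4 useful states, giving maximum string length 3.
Counting accepting paths from p4 by length: 1 of length 0, 2 of length 2, 2 of length 3. Total 5.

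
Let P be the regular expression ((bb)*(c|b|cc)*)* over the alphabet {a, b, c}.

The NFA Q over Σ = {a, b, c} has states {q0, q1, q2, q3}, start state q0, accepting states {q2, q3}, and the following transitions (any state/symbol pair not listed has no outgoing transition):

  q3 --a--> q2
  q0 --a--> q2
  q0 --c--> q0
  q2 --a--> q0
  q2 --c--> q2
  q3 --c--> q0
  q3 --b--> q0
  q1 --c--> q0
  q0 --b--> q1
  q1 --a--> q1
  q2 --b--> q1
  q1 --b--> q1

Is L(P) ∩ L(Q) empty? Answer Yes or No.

Yes

Converting the expression P to a DFA (subset construction, then merging equivalent states) gives the minimal DFA with states {p0, p1}, start state p0, accepting states {p0} and transitions p0: a→p1, b→p0, c→p0; p1: a→p1, b→p1, c→p1.
Exploring the product automaton P × Q from the start pair (p0, q0), following both machines on each input symbol, reaches 5 state pairs: (p0, q0), (p1, q2), (p0, q1), (p1, q0), (p1, q1).
P accepts in {p0} and Q accepts in {q2, q3}; no reachable pair has both components accepting, so no string drives both machines to acceptance simultaneously and L(P) ∩ L(Q) = ∅.
So no string is accepted by both, and the intersection is empty.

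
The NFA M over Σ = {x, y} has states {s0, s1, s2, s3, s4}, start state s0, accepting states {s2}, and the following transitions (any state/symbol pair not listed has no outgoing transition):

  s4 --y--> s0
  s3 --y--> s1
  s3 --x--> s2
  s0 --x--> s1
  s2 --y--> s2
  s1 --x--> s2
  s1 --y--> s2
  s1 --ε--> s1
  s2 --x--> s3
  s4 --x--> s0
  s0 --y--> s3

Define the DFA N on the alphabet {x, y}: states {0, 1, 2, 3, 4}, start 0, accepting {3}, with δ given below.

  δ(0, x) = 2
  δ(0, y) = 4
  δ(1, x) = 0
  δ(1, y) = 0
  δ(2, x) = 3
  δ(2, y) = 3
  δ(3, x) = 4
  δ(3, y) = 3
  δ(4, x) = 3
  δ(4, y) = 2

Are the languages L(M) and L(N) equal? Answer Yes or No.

Yes

Exploring the product automaton M × N from the start pair (s0, 0), following both machines on each input symbol, reaches 4 state pairs: (s0, 0), (s1, 2), (s3, 4), (s2, 3).
M accepts in {s2} and N accepts in {3}. In every reachable pair the two components are either both accepting — (s2, 3) — or both non-accepting, so no string is accepted by exactly one of the machines: L(M) \ L(N) and L(N) \ L(M) are both empty.
Hence every string is accepted by M iff it is accepted by N, and the two languages coincide.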